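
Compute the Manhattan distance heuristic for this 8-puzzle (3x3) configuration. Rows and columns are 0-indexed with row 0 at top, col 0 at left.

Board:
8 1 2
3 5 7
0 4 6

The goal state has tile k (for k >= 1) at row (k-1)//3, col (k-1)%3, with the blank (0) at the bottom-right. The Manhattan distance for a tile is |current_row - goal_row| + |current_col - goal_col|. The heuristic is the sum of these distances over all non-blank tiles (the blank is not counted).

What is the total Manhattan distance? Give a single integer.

Answer: 14

Derivation:
Tile 8: (0,0)->(2,1) = 3
Tile 1: (0,1)->(0,0) = 1
Tile 2: (0,2)->(0,1) = 1
Tile 3: (1,0)->(0,2) = 3
Tile 5: (1,1)->(1,1) = 0
Tile 7: (1,2)->(2,0) = 3
Tile 4: (2,1)->(1,0) = 2
Tile 6: (2,2)->(1,2) = 1
Sum: 3 + 1 + 1 + 3 + 0 + 3 + 2 + 1 = 14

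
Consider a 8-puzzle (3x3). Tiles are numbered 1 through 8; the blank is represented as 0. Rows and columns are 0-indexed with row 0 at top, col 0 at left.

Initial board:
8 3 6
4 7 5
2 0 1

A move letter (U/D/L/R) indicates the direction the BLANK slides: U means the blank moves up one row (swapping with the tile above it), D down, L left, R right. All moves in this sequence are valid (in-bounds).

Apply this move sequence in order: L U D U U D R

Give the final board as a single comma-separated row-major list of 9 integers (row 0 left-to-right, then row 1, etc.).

After move 1 (L):
8 3 6
4 7 5
0 2 1

After move 2 (U):
8 3 6
0 7 5
4 2 1

After move 3 (D):
8 3 6
4 7 5
0 2 1

After move 4 (U):
8 3 6
0 7 5
4 2 1

After move 5 (U):
0 3 6
8 7 5
4 2 1

After move 6 (D):
8 3 6
0 7 5
4 2 1

After move 7 (R):
8 3 6
7 0 5
4 2 1

Answer: 8, 3, 6, 7, 0, 5, 4, 2, 1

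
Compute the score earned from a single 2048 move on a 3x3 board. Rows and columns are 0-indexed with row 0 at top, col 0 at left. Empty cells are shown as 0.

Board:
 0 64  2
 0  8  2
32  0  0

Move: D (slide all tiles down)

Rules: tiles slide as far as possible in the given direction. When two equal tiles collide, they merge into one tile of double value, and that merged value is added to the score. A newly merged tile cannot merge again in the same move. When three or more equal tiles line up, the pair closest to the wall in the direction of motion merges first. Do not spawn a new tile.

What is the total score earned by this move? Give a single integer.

Answer: 4

Derivation:
Slide down:
col 0: [0, 0, 32] -> [0, 0, 32]  score +0 (running 0)
col 1: [64, 8, 0] -> [0, 64, 8]  score +0 (running 0)
col 2: [2, 2, 0] -> [0, 0, 4]  score +4 (running 4)
Board after move:
 0  0  0
 0 64  0
32  8  4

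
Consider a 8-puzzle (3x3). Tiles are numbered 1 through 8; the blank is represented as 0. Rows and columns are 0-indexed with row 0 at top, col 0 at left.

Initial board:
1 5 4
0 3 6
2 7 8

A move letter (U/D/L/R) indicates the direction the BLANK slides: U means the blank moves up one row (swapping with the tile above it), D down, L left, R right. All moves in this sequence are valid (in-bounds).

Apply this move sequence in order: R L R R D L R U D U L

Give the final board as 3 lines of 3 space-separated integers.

Answer: 1 5 4
3 0 6
2 7 8

Derivation:
After move 1 (R):
1 5 4
3 0 6
2 7 8

After move 2 (L):
1 5 4
0 3 6
2 7 8

After move 3 (R):
1 5 4
3 0 6
2 7 8

After move 4 (R):
1 5 4
3 6 0
2 7 8

After move 5 (D):
1 5 4
3 6 8
2 7 0

After move 6 (L):
1 5 4
3 6 8
2 0 7

After move 7 (R):
1 5 4
3 6 8
2 7 0

After move 8 (U):
1 5 4
3 6 0
2 7 8

After move 9 (D):
1 5 4
3 6 8
2 7 0

After move 10 (U):
1 5 4
3 6 0
2 7 8

After move 11 (L):
1 5 4
3 0 6
2 7 8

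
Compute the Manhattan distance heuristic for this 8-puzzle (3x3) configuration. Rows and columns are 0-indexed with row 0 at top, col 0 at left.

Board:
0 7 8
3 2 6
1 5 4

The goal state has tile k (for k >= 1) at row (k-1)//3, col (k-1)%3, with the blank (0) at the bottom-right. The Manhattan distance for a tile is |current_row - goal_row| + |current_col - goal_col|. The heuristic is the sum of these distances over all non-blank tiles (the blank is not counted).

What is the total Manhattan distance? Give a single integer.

Answer: 16

Derivation:
Tile 7: (0,1)->(2,0) = 3
Tile 8: (0,2)->(2,1) = 3
Tile 3: (1,0)->(0,2) = 3
Tile 2: (1,1)->(0,1) = 1
Tile 6: (1,2)->(1,2) = 0
Tile 1: (2,0)->(0,0) = 2
Tile 5: (2,1)->(1,1) = 1
Tile 4: (2,2)->(1,0) = 3
Sum: 3 + 3 + 3 + 1 + 0 + 2 + 1 + 3 = 16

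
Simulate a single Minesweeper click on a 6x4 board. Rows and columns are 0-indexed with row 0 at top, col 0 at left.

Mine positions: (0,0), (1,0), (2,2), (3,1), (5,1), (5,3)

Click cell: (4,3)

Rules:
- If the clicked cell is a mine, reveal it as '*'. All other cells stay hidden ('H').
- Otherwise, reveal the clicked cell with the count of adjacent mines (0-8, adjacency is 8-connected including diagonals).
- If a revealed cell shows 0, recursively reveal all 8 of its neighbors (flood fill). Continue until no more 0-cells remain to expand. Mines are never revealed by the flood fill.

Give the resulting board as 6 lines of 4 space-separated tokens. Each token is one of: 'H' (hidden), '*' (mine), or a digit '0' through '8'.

H H H H
H H H H
H H H H
H H H H
H H H 1
H H H H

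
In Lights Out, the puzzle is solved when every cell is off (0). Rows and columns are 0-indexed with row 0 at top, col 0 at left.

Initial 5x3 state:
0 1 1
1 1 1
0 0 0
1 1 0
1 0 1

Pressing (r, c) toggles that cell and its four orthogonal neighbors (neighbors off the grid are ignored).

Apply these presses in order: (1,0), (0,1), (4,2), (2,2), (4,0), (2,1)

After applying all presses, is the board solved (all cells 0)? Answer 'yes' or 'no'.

After press 1 at (1,0):
1 1 1
0 0 1
1 0 0
1 1 0
1 0 1

After press 2 at (0,1):
0 0 0
0 1 1
1 0 0
1 1 0
1 0 1

After press 3 at (4,2):
0 0 0
0 1 1
1 0 0
1 1 1
1 1 0

After press 4 at (2,2):
0 0 0
0 1 0
1 1 1
1 1 0
1 1 0

After press 5 at (4,0):
0 0 0
0 1 0
1 1 1
0 1 0
0 0 0

After press 6 at (2,1):
0 0 0
0 0 0
0 0 0
0 0 0
0 0 0

Lights still on: 0

Answer: yes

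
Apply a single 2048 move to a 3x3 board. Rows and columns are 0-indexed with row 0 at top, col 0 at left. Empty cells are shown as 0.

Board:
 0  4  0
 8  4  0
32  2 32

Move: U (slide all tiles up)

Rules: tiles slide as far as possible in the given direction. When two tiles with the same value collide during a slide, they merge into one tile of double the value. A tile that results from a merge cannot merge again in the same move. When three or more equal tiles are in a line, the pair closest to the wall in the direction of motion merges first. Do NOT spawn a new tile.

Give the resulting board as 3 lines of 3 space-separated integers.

Slide up:
col 0: [0, 8, 32] -> [8, 32, 0]
col 1: [4, 4, 2] -> [8, 2, 0]
col 2: [0, 0, 32] -> [32, 0, 0]

Answer:  8  8 32
32  2  0
 0  0  0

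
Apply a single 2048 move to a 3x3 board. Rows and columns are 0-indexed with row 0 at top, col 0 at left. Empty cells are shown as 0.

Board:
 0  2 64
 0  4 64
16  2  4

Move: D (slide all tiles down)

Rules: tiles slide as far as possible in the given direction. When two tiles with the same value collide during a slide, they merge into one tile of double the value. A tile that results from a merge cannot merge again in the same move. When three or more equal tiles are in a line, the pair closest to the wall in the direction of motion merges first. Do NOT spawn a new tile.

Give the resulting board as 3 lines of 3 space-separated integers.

Slide down:
col 0: [0, 0, 16] -> [0, 0, 16]
col 1: [2, 4, 2] -> [2, 4, 2]
col 2: [64, 64, 4] -> [0, 128, 4]

Answer:   0   2   0
  0   4 128
 16   2   4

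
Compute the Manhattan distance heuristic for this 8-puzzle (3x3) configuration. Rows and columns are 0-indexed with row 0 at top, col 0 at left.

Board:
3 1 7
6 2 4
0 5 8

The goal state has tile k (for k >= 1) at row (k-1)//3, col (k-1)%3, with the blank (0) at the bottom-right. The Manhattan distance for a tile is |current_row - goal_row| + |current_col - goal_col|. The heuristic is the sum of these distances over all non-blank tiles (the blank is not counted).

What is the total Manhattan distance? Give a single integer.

Answer: 14

Derivation:
Tile 3: at (0,0), goal (0,2), distance |0-0|+|0-2| = 2
Tile 1: at (0,1), goal (0,0), distance |0-0|+|1-0| = 1
Tile 7: at (0,2), goal (2,0), distance |0-2|+|2-0| = 4
Tile 6: at (1,0), goal (1,2), distance |1-1|+|0-2| = 2
Tile 2: at (1,1), goal (0,1), distance |1-0|+|1-1| = 1
Tile 4: at (1,2), goal (1,0), distance |1-1|+|2-0| = 2
Tile 5: at (2,1), goal (1,1), distance |2-1|+|1-1| = 1
Tile 8: at (2,2), goal (2,1), distance |2-2|+|2-1| = 1
Sum: 2 + 1 + 4 + 2 + 1 + 2 + 1 + 1 = 14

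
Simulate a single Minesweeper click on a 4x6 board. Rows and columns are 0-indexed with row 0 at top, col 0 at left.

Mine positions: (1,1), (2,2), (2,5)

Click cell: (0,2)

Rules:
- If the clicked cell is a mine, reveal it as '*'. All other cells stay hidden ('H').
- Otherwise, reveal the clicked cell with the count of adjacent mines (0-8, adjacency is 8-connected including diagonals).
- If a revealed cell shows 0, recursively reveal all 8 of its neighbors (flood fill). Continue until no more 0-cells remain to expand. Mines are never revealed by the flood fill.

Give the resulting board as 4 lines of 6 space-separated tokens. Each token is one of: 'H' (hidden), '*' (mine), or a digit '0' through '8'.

H H 1 H H H
H H H H H H
H H H H H H
H H H H H H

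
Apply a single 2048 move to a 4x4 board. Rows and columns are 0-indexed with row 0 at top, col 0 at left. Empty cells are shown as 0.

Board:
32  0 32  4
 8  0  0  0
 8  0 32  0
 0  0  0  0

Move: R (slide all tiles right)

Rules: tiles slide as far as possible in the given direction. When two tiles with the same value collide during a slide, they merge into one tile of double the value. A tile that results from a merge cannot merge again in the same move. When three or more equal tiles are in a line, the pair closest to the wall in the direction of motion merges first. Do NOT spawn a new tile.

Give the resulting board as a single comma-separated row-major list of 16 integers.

Answer: 0, 0, 64, 4, 0, 0, 0, 8, 0, 0, 8, 32, 0, 0, 0, 0

Derivation:
Slide right:
row 0: [32, 0, 32, 4] -> [0, 0, 64, 4]
row 1: [8, 0, 0, 0] -> [0, 0, 0, 8]
row 2: [8, 0, 32, 0] -> [0, 0, 8, 32]
row 3: [0, 0, 0, 0] -> [0, 0, 0, 0]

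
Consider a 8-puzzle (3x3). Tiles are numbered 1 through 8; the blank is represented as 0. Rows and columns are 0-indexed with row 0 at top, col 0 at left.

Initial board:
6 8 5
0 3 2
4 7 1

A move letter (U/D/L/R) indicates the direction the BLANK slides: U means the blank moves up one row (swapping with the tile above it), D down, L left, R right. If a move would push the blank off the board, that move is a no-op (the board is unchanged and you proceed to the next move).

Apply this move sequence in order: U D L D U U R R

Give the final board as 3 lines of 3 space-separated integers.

After move 1 (U):
0 8 5
6 3 2
4 7 1

After move 2 (D):
6 8 5
0 3 2
4 7 1

After move 3 (L):
6 8 5
0 3 2
4 7 1

After move 4 (D):
6 8 5
4 3 2
0 7 1

After move 5 (U):
6 8 5
0 3 2
4 7 1

After move 6 (U):
0 8 5
6 3 2
4 7 1

After move 7 (R):
8 0 5
6 3 2
4 7 1

After move 8 (R):
8 5 0
6 3 2
4 7 1

Answer: 8 5 0
6 3 2
4 7 1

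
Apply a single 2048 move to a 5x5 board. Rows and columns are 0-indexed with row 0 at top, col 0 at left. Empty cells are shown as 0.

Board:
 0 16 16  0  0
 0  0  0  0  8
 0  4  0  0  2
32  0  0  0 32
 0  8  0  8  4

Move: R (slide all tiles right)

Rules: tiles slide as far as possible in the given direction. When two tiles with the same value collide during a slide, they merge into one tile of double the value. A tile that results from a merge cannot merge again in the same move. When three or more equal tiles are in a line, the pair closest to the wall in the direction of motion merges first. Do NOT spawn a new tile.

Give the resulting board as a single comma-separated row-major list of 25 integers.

Answer: 0, 0, 0, 0, 32, 0, 0, 0, 0, 8, 0, 0, 0, 4, 2, 0, 0, 0, 0, 64, 0, 0, 0, 16, 4

Derivation:
Slide right:
row 0: [0, 16, 16, 0, 0] -> [0, 0, 0, 0, 32]
row 1: [0, 0, 0, 0, 8] -> [0, 0, 0, 0, 8]
row 2: [0, 4, 0, 0, 2] -> [0, 0, 0, 4, 2]
row 3: [32, 0, 0, 0, 32] -> [0, 0, 0, 0, 64]
row 4: [0, 8, 0, 8, 4] -> [0, 0, 0, 16, 4]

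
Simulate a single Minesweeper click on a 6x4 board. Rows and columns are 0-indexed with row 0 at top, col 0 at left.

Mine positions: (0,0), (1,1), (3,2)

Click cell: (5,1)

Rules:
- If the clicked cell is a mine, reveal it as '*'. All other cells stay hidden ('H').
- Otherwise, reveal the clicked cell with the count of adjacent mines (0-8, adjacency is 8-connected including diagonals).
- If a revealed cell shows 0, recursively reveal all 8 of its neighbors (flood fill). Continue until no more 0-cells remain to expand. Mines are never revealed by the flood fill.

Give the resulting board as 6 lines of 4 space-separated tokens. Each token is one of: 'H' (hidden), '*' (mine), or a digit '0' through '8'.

H H H H
H H H H
1 2 H H
0 1 H H
0 1 1 1
0 0 0 0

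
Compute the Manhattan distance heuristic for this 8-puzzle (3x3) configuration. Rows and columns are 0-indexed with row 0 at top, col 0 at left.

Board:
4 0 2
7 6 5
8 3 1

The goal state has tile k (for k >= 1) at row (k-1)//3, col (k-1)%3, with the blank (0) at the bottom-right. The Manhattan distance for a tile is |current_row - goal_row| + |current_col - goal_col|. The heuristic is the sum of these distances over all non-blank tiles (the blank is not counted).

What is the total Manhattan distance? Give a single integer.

Tile 4: (0,0)->(1,0) = 1
Tile 2: (0,2)->(0,1) = 1
Tile 7: (1,0)->(2,0) = 1
Tile 6: (1,1)->(1,2) = 1
Tile 5: (1,2)->(1,1) = 1
Tile 8: (2,0)->(2,1) = 1
Tile 3: (2,1)->(0,2) = 3
Tile 1: (2,2)->(0,0) = 4
Sum: 1 + 1 + 1 + 1 + 1 + 1 + 3 + 4 = 13

Answer: 13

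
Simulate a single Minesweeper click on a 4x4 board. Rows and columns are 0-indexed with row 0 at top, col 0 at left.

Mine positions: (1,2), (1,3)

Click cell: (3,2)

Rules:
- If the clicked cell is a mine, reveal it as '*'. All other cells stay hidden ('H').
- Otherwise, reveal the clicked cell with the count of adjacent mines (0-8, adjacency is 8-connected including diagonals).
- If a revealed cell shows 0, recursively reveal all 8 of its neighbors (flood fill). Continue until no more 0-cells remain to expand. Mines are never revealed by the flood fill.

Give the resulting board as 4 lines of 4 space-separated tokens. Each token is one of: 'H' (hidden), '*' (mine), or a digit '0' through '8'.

0 1 H H
0 1 H H
0 1 2 2
0 0 0 0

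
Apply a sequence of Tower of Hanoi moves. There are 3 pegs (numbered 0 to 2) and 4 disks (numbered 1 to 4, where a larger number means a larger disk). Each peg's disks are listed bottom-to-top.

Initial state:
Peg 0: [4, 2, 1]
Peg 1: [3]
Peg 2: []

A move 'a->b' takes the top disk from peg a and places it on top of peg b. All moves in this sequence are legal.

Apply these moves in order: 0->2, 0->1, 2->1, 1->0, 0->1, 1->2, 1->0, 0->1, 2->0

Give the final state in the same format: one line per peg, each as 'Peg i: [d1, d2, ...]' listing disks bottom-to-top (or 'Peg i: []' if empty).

After move 1 (0->2):
Peg 0: [4, 2]
Peg 1: [3]
Peg 2: [1]

After move 2 (0->1):
Peg 0: [4]
Peg 1: [3, 2]
Peg 2: [1]

After move 3 (2->1):
Peg 0: [4]
Peg 1: [3, 2, 1]
Peg 2: []

After move 4 (1->0):
Peg 0: [4, 1]
Peg 1: [3, 2]
Peg 2: []

After move 5 (0->1):
Peg 0: [4]
Peg 1: [3, 2, 1]
Peg 2: []

After move 6 (1->2):
Peg 0: [4]
Peg 1: [3, 2]
Peg 2: [1]

After move 7 (1->0):
Peg 0: [4, 2]
Peg 1: [3]
Peg 2: [1]

After move 8 (0->1):
Peg 0: [4]
Peg 1: [3, 2]
Peg 2: [1]

After move 9 (2->0):
Peg 0: [4, 1]
Peg 1: [3, 2]
Peg 2: []

Answer: Peg 0: [4, 1]
Peg 1: [3, 2]
Peg 2: []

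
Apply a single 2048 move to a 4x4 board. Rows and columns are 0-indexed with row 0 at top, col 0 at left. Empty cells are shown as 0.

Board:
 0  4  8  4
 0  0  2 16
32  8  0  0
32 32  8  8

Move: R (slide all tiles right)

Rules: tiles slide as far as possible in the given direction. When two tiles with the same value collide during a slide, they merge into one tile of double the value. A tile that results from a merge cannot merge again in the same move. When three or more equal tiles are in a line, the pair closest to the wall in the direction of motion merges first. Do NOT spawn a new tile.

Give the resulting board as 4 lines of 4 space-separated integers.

Answer:  0  4  8  4
 0  0  2 16
 0  0 32  8
 0  0 64 16

Derivation:
Slide right:
row 0: [0, 4, 8, 4] -> [0, 4, 8, 4]
row 1: [0, 0, 2, 16] -> [0, 0, 2, 16]
row 2: [32, 8, 0, 0] -> [0, 0, 32, 8]
row 3: [32, 32, 8, 8] -> [0, 0, 64, 16]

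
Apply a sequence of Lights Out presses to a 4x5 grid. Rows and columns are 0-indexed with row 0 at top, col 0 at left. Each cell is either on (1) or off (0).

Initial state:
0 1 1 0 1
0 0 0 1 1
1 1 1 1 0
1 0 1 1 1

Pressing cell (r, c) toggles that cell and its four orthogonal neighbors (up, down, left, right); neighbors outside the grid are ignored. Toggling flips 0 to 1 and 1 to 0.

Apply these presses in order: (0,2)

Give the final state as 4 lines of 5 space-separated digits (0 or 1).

After press 1 at (0,2):
0 0 0 1 1
0 0 1 1 1
1 1 1 1 0
1 0 1 1 1

Answer: 0 0 0 1 1
0 0 1 1 1
1 1 1 1 0
1 0 1 1 1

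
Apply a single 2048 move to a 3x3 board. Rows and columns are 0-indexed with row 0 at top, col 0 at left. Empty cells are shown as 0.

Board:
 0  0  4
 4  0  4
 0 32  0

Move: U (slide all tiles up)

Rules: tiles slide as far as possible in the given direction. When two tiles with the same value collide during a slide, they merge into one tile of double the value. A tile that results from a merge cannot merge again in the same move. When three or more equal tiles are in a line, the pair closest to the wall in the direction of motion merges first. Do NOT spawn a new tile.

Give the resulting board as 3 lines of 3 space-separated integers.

Answer:  4 32  8
 0  0  0
 0  0  0

Derivation:
Slide up:
col 0: [0, 4, 0] -> [4, 0, 0]
col 1: [0, 0, 32] -> [32, 0, 0]
col 2: [4, 4, 0] -> [8, 0, 0]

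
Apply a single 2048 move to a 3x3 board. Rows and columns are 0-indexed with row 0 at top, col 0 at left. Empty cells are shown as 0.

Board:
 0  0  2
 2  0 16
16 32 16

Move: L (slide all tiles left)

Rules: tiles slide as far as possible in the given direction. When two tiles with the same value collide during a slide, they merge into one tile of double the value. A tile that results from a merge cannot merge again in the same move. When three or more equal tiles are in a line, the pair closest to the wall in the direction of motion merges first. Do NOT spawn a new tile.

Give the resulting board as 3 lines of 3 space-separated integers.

Slide left:
row 0: [0, 0, 2] -> [2, 0, 0]
row 1: [2, 0, 16] -> [2, 16, 0]
row 2: [16, 32, 16] -> [16, 32, 16]

Answer:  2  0  0
 2 16  0
16 32 16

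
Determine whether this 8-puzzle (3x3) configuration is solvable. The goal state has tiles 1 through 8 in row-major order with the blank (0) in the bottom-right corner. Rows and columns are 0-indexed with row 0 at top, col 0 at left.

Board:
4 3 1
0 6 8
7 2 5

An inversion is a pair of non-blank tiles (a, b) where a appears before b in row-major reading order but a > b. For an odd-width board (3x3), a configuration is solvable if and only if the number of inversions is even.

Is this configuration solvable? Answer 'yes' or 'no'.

Inversions (pairs i<j in row-major order where tile[i] > tile[j] > 0): 12
12 is even, so the puzzle is solvable.

Answer: yes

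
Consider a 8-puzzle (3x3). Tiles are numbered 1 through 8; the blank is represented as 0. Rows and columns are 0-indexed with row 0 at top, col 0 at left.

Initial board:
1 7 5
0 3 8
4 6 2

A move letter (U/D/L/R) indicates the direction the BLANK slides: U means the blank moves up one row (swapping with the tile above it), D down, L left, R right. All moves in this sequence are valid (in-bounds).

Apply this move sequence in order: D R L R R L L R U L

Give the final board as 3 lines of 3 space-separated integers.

After move 1 (D):
1 7 5
4 3 8
0 6 2

After move 2 (R):
1 7 5
4 3 8
6 0 2

After move 3 (L):
1 7 5
4 3 8
0 6 2

After move 4 (R):
1 7 5
4 3 8
6 0 2

After move 5 (R):
1 7 5
4 3 8
6 2 0

After move 6 (L):
1 7 5
4 3 8
6 0 2

After move 7 (L):
1 7 5
4 3 8
0 6 2

After move 8 (R):
1 7 5
4 3 8
6 0 2

After move 9 (U):
1 7 5
4 0 8
6 3 2

After move 10 (L):
1 7 5
0 4 8
6 3 2

Answer: 1 7 5
0 4 8
6 3 2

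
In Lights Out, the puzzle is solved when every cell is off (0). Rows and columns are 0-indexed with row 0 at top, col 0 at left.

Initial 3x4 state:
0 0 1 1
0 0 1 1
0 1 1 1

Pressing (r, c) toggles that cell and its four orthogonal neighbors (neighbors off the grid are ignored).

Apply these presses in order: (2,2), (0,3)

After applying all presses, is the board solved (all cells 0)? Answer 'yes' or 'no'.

After press 1 at (2,2):
0 0 1 1
0 0 0 1
0 0 0 0

After press 2 at (0,3):
0 0 0 0
0 0 0 0
0 0 0 0

Lights still on: 0

Answer: yes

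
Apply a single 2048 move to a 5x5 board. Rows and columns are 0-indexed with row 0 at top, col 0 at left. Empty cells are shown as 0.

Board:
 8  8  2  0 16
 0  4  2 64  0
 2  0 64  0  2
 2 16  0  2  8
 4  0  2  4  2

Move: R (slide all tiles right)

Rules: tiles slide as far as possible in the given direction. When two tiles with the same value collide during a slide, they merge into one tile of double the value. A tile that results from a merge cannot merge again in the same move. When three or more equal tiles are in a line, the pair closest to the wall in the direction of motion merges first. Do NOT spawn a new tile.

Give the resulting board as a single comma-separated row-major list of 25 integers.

Answer: 0, 0, 16, 2, 16, 0, 0, 4, 2, 64, 0, 0, 2, 64, 2, 0, 2, 16, 2, 8, 0, 4, 2, 4, 2

Derivation:
Slide right:
row 0: [8, 8, 2, 0, 16] -> [0, 0, 16, 2, 16]
row 1: [0, 4, 2, 64, 0] -> [0, 0, 4, 2, 64]
row 2: [2, 0, 64, 0, 2] -> [0, 0, 2, 64, 2]
row 3: [2, 16, 0, 2, 8] -> [0, 2, 16, 2, 8]
row 4: [4, 0, 2, 4, 2] -> [0, 4, 2, 4, 2]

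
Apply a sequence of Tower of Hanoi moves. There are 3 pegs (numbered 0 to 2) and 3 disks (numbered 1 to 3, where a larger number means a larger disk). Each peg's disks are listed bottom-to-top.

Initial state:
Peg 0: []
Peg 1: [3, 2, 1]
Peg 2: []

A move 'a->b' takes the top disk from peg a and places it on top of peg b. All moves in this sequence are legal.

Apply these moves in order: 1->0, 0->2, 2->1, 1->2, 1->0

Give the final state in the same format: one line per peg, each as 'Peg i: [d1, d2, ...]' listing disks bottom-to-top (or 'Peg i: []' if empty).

After move 1 (1->0):
Peg 0: [1]
Peg 1: [3, 2]
Peg 2: []

After move 2 (0->2):
Peg 0: []
Peg 1: [3, 2]
Peg 2: [1]

After move 3 (2->1):
Peg 0: []
Peg 1: [3, 2, 1]
Peg 2: []

After move 4 (1->2):
Peg 0: []
Peg 1: [3, 2]
Peg 2: [1]

After move 5 (1->0):
Peg 0: [2]
Peg 1: [3]
Peg 2: [1]

Answer: Peg 0: [2]
Peg 1: [3]
Peg 2: [1]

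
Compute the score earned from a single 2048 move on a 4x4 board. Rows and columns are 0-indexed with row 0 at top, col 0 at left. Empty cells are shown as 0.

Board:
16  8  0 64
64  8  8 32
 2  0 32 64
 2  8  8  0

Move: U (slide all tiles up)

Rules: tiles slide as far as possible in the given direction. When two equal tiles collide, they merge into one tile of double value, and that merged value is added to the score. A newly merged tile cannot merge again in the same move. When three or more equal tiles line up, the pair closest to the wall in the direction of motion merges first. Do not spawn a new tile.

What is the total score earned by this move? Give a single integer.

Answer: 20

Derivation:
Slide up:
col 0: [16, 64, 2, 2] -> [16, 64, 4, 0]  score +4 (running 4)
col 1: [8, 8, 0, 8] -> [16, 8, 0, 0]  score +16 (running 20)
col 2: [0, 8, 32, 8] -> [8, 32, 8, 0]  score +0 (running 20)
col 3: [64, 32, 64, 0] -> [64, 32, 64, 0]  score +0 (running 20)
Board after move:
16 16  8 64
64  8 32 32
 4  0  8 64
 0  0  0  0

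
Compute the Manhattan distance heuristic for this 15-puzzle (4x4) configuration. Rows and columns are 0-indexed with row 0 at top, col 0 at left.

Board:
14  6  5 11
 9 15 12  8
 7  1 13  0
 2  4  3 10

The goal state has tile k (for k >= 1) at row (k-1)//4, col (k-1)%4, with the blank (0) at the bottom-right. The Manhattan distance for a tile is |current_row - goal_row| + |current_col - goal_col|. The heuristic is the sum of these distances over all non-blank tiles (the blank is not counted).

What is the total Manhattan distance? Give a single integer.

Answer: 41

Derivation:
Tile 14: at (0,0), goal (3,1), distance |0-3|+|0-1| = 4
Tile 6: at (0,1), goal (1,1), distance |0-1|+|1-1| = 1
Tile 5: at (0,2), goal (1,0), distance |0-1|+|2-0| = 3
Tile 11: at (0,3), goal (2,2), distance |0-2|+|3-2| = 3
Tile 9: at (1,0), goal (2,0), distance |1-2|+|0-0| = 1
Tile 15: at (1,1), goal (3,2), distance |1-3|+|1-2| = 3
Tile 12: at (1,2), goal (2,3), distance |1-2|+|2-3| = 2
Tile 8: at (1,3), goal (1,3), distance |1-1|+|3-3| = 0
Tile 7: at (2,0), goal (1,2), distance |2-1|+|0-2| = 3
Tile 1: at (2,1), goal (0,0), distance |2-0|+|1-0| = 3
Tile 13: at (2,2), goal (3,0), distance |2-3|+|2-0| = 3
Tile 2: at (3,0), goal (0,1), distance |3-0|+|0-1| = 4
Tile 4: at (3,1), goal (0,3), distance |3-0|+|1-3| = 5
Tile 3: at (3,2), goal (0,2), distance |3-0|+|2-2| = 3
Tile 10: at (3,3), goal (2,1), distance |3-2|+|3-1| = 3
Sum: 4 + 1 + 3 + 3 + 1 + 3 + 2 + 0 + 3 + 3 + 3 + 4 + 5 + 3 + 3 = 41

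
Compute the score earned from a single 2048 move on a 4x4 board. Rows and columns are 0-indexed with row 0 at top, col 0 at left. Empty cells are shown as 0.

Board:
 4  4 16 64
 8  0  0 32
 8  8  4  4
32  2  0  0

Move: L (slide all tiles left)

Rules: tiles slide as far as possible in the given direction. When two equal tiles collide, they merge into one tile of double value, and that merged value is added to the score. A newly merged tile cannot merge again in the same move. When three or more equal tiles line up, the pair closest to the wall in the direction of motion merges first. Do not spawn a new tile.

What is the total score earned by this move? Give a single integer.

Answer: 32

Derivation:
Slide left:
row 0: [4, 4, 16, 64] -> [8, 16, 64, 0]  score +8 (running 8)
row 1: [8, 0, 0, 32] -> [8, 32, 0, 0]  score +0 (running 8)
row 2: [8, 8, 4, 4] -> [16, 8, 0, 0]  score +24 (running 32)
row 3: [32, 2, 0, 0] -> [32, 2, 0, 0]  score +0 (running 32)
Board after move:
 8 16 64  0
 8 32  0  0
16  8  0  0
32  2  0  0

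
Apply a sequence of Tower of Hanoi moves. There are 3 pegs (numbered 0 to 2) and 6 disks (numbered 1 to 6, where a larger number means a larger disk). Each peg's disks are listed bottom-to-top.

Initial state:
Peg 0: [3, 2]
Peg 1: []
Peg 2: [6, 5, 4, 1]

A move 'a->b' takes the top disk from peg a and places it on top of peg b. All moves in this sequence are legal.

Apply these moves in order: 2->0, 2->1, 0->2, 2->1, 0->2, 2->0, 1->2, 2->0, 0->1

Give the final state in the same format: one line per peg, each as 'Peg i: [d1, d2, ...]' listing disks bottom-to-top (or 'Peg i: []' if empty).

After move 1 (2->0):
Peg 0: [3, 2, 1]
Peg 1: []
Peg 2: [6, 5, 4]

After move 2 (2->1):
Peg 0: [3, 2, 1]
Peg 1: [4]
Peg 2: [6, 5]

After move 3 (0->2):
Peg 0: [3, 2]
Peg 1: [4]
Peg 2: [6, 5, 1]

After move 4 (2->1):
Peg 0: [3, 2]
Peg 1: [4, 1]
Peg 2: [6, 5]

After move 5 (0->2):
Peg 0: [3]
Peg 1: [4, 1]
Peg 2: [6, 5, 2]

After move 6 (2->0):
Peg 0: [3, 2]
Peg 1: [4, 1]
Peg 2: [6, 5]

After move 7 (1->2):
Peg 0: [3, 2]
Peg 1: [4]
Peg 2: [6, 5, 1]

After move 8 (2->0):
Peg 0: [3, 2, 1]
Peg 1: [4]
Peg 2: [6, 5]

After move 9 (0->1):
Peg 0: [3, 2]
Peg 1: [4, 1]
Peg 2: [6, 5]

Answer: Peg 0: [3, 2]
Peg 1: [4, 1]
Peg 2: [6, 5]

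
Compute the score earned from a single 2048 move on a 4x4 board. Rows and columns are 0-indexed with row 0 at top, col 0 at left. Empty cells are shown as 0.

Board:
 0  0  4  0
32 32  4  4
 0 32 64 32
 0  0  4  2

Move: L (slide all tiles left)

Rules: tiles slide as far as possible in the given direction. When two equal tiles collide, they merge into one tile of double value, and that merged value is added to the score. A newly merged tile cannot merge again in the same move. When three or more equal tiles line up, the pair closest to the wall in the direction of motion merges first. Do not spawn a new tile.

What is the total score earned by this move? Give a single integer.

Answer: 72

Derivation:
Slide left:
row 0: [0, 0, 4, 0] -> [4, 0, 0, 0]  score +0 (running 0)
row 1: [32, 32, 4, 4] -> [64, 8, 0, 0]  score +72 (running 72)
row 2: [0, 32, 64, 32] -> [32, 64, 32, 0]  score +0 (running 72)
row 3: [0, 0, 4, 2] -> [4, 2, 0, 0]  score +0 (running 72)
Board after move:
 4  0  0  0
64  8  0  0
32 64 32  0
 4  2  0  0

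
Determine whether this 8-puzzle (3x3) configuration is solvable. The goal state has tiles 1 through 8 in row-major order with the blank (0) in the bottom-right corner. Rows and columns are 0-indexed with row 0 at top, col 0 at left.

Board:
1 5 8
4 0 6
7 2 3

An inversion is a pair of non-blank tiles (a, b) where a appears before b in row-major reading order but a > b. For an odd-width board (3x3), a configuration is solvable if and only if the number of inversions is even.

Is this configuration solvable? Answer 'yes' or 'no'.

Inversions (pairs i<j in row-major order where tile[i] > tile[j] > 0): 14
14 is even, so the puzzle is solvable.

Answer: yes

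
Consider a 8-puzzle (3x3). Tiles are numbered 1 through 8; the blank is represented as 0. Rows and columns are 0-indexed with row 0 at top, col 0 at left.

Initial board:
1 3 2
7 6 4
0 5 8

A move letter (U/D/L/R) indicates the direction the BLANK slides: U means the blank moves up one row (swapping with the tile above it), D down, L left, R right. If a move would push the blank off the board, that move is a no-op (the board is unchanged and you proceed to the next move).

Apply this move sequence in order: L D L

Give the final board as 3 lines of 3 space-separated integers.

After move 1 (L):
1 3 2
7 6 4
0 5 8

After move 2 (D):
1 3 2
7 6 4
0 5 8

After move 3 (L):
1 3 2
7 6 4
0 5 8

Answer: 1 3 2
7 6 4
0 5 8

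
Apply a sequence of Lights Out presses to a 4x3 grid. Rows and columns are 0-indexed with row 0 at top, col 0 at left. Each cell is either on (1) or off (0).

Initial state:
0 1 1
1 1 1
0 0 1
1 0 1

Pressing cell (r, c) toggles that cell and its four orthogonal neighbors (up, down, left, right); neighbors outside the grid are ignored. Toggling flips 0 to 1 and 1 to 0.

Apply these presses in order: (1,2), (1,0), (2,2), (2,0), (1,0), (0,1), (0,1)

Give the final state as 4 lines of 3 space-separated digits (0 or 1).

After press 1 at (1,2):
0 1 0
1 0 0
0 0 0
1 0 1

After press 2 at (1,0):
1 1 0
0 1 0
1 0 0
1 0 1

After press 3 at (2,2):
1 1 0
0 1 1
1 1 1
1 0 0

After press 4 at (2,0):
1 1 0
1 1 1
0 0 1
0 0 0

After press 5 at (1,0):
0 1 0
0 0 1
1 0 1
0 0 0

After press 6 at (0,1):
1 0 1
0 1 1
1 0 1
0 0 0

After press 7 at (0,1):
0 1 0
0 0 1
1 0 1
0 0 0

Answer: 0 1 0
0 0 1
1 0 1
0 0 0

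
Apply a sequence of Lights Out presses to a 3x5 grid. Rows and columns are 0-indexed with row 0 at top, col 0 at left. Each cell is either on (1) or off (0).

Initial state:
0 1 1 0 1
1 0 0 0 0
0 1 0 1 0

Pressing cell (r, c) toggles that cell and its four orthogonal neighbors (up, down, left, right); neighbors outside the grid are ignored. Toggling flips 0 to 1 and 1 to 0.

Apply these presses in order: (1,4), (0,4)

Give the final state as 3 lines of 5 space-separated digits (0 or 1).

After press 1 at (1,4):
0 1 1 0 0
1 0 0 1 1
0 1 0 1 1

After press 2 at (0,4):
0 1 1 1 1
1 0 0 1 0
0 1 0 1 1

Answer: 0 1 1 1 1
1 0 0 1 0
0 1 0 1 1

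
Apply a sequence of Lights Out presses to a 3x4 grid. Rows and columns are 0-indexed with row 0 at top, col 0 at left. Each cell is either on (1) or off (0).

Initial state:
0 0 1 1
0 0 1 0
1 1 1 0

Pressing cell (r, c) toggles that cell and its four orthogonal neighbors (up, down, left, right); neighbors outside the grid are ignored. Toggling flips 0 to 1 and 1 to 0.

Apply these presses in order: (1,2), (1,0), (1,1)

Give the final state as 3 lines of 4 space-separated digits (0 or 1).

After press 1 at (1,2):
0 0 0 1
0 1 0 1
1 1 0 0

After press 2 at (1,0):
1 0 0 1
1 0 0 1
0 1 0 0

After press 3 at (1,1):
1 1 0 1
0 1 1 1
0 0 0 0

Answer: 1 1 0 1
0 1 1 1
0 0 0 0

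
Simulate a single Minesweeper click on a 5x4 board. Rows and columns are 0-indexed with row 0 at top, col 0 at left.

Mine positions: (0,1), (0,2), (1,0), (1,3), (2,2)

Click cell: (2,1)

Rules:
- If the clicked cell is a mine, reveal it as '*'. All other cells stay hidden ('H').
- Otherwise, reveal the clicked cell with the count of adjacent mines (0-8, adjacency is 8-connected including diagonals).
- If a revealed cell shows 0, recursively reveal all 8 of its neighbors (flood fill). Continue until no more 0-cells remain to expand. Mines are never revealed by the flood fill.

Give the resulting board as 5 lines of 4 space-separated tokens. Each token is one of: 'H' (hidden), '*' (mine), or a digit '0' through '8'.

H H H H
H H H H
H 2 H H
H H H H
H H H H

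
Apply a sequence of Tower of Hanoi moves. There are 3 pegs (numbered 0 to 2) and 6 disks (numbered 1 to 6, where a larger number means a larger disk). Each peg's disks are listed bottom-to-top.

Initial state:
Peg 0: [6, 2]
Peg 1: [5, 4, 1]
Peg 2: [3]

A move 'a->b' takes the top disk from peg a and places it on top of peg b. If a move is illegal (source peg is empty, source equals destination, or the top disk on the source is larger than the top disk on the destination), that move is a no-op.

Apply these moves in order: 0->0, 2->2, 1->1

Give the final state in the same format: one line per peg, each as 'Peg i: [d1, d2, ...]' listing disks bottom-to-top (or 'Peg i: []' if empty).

After move 1 (0->0):
Peg 0: [6, 2]
Peg 1: [5, 4, 1]
Peg 2: [3]

After move 2 (2->2):
Peg 0: [6, 2]
Peg 1: [5, 4, 1]
Peg 2: [3]

After move 3 (1->1):
Peg 0: [6, 2]
Peg 1: [5, 4, 1]
Peg 2: [3]

Answer: Peg 0: [6, 2]
Peg 1: [5, 4, 1]
Peg 2: [3]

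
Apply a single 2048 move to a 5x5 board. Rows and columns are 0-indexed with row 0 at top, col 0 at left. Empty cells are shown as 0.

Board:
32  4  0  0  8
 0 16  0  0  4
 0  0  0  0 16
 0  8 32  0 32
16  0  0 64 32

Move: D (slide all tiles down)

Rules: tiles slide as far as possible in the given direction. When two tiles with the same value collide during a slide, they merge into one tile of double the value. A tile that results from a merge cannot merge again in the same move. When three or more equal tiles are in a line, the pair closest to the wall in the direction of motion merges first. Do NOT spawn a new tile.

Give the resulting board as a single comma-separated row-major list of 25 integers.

Answer: 0, 0, 0, 0, 0, 0, 0, 0, 0, 8, 0, 4, 0, 0, 4, 32, 16, 0, 0, 16, 16, 8, 32, 64, 64

Derivation:
Slide down:
col 0: [32, 0, 0, 0, 16] -> [0, 0, 0, 32, 16]
col 1: [4, 16, 0, 8, 0] -> [0, 0, 4, 16, 8]
col 2: [0, 0, 0, 32, 0] -> [0, 0, 0, 0, 32]
col 3: [0, 0, 0, 0, 64] -> [0, 0, 0, 0, 64]
col 4: [8, 4, 16, 32, 32] -> [0, 8, 4, 16, 64]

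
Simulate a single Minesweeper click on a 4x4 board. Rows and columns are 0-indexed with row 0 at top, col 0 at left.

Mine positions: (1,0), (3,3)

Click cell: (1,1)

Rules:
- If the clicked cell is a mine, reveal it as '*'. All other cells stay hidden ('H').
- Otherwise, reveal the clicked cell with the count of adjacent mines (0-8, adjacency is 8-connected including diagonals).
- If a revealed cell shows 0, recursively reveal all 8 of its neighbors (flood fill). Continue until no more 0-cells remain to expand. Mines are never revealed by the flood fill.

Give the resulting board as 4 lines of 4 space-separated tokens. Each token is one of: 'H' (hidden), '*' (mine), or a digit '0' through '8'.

H H H H
H 1 H H
H H H H
H H H H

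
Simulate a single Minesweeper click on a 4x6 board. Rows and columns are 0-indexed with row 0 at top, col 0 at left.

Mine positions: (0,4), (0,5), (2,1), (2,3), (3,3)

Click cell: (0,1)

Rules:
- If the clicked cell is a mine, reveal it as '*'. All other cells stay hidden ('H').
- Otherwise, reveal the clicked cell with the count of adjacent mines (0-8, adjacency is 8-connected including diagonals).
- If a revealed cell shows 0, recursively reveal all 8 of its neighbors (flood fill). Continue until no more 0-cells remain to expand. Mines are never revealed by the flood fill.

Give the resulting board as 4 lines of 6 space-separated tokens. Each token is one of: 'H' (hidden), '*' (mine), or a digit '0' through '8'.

0 0 0 1 H H
1 1 2 2 H H
H H H H H H
H H H H H H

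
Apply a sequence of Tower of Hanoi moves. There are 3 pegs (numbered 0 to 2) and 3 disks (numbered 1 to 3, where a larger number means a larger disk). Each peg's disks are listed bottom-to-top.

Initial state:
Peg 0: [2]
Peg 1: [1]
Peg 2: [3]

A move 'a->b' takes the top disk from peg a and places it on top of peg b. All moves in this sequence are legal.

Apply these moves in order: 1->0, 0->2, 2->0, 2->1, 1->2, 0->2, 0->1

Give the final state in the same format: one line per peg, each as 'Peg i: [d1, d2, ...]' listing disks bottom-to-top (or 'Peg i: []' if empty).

After move 1 (1->0):
Peg 0: [2, 1]
Peg 1: []
Peg 2: [3]

After move 2 (0->2):
Peg 0: [2]
Peg 1: []
Peg 2: [3, 1]

After move 3 (2->0):
Peg 0: [2, 1]
Peg 1: []
Peg 2: [3]

After move 4 (2->1):
Peg 0: [2, 1]
Peg 1: [3]
Peg 2: []

After move 5 (1->2):
Peg 0: [2, 1]
Peg 1: []
Peg 2: [3]

After move 6 (0->2):
Peg 0: [2]
Peg 1: []
Peg 2: [3, 1]

After move 7 (0->1):
Peg 0: []
Peg 1: [2]
Peg 2: [3, 1]

Answer: Peg 0: []
Peg 1: [2]
Peg 2: [3, 1]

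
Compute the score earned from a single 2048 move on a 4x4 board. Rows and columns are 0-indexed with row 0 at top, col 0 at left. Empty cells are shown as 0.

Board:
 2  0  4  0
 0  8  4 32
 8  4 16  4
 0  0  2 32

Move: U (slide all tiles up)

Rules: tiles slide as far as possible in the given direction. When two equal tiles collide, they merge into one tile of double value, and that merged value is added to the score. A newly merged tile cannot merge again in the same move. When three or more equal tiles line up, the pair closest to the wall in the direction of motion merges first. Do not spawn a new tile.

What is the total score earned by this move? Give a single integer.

Answer: 8

Derivation:
Slide up:
col 0: [2, 0, 8, 0] -> [2, 8, 0, 0]  score +0 (running 0)
col 1: [0, 8, 4, 0] -> [8, 4, 0, 0]  score +0 (running 0)
col 2: [4, 4, 16, 2] -> [8, 16, 2, 0]  score +8 (running 8)
col 3: [0, 32, 4, 32] -> [32, 4, 32, 0]  score +0 (running 8)
Board after move:
 2  8  8 32
 8  4 16  4
 0  0  2 32
 0  0  0  0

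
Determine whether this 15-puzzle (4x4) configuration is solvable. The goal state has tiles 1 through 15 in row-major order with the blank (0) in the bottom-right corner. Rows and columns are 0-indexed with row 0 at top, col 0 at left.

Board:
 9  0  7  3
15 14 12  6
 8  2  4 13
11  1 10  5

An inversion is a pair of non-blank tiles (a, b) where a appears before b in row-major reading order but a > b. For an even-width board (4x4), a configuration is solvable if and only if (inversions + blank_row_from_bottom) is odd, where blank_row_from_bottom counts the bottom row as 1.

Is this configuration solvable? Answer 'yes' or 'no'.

Answer: yes

Derivation:
Inversions: 63
Blank is in row 0 (0-indexed from top), which is row 4 counting from the bottom (bottom = 1).
63 + 4 = 67, which is odd, so the puzzle is solvable.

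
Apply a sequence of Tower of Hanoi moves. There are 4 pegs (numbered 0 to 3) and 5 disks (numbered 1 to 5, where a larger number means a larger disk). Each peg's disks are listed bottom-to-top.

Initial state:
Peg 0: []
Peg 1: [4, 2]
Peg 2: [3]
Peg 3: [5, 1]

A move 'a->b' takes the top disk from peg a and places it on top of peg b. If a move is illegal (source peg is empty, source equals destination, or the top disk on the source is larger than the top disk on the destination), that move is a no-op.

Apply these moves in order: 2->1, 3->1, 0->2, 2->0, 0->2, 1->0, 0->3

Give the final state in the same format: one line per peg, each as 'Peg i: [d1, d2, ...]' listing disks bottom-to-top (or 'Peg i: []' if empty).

After move 1 (2->1):
Peg 0: []
Peg 1: [4, 2]
Peg 2: [3]
Peg 3: [5, 1]

After move 2 (3->1):
Peg 0: []
Peg 1: [4, 2, 1]
Peg 2: [3]
Peg 3: [5]

After move 3 (0->2):
Peg 0: []
Peg 1: [4, 2, 1]
Peg 2: [3]
Peg 3: [5]

After move 4 (2->0):
Peg 0: [3]
Peg 1: [4, 2, 1]
Peg 2: []
Peg 3: [5]

After move 5 (0->2):
Peg 0: []
Peg 1: [4, 2, 1]
Peg 2: [3]
Peg 3: [5]

After move 6 (1->0):
Peg 0: [1]
Peg 1: [4, 2]
Peg 2: [3]
Peg 3: [5]

After move 7 (0->3):
Peg 0: []
Peg 1: [4, 2]
Peg 2: [3]
Peg 3: [5, 1]

Answer: Peg 0: []
Peg 1: [4, 2]
Peg 2: [3]
Peg 3: [5, 1]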